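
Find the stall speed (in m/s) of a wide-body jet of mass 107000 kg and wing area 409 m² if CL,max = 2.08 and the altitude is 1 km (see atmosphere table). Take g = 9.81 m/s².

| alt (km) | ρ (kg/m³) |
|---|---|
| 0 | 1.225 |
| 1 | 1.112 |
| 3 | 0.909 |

V_stall = 47.1 m/s

At 1 km, from the table: ρ = 1.112 kg/m³.
Weight W = mg = 107000 × 9.81 = 1.05×10^6 N.
From L = ½ρV²S·CL,max = W: V_stall = √(2W/(ρSCL,max)) = √(2·1.05×10^6/(1.112·409·2.08))
V_stall = √2219 = 47.1 m/s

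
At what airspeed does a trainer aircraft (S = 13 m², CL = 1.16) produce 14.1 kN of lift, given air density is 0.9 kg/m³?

v = 45.6 m/s

L = ½ρv²S·CL ⇒ v = √(2L/(ρ·S·CL))
v = √(2 × 14100 / (0.9 × 13 × 1.16)) = √2078 = 45.6 m/s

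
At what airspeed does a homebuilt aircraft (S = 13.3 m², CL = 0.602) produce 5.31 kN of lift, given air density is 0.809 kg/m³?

L = ½ρv²S·CL ⇒ v = √(2L/(ρ·S·CL))
v = √(2 × 5310 / (0.809 × 13.3 × 0.602)) = √1640 = 40.5 m/s

v = 40.5 m/s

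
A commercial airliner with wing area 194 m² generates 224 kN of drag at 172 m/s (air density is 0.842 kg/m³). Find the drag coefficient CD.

CD = 0.0927

From D = ½ρv²S·CD, rearranging gives CD = 2D/(ρv²S).
CD = 2 × 2.24×10^5 / (0.842 × 172² × 194) = 0.0927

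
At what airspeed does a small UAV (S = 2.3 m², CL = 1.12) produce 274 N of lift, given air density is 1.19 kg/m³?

v = 13.4 m/s

L = ½ρv²S·CL ⇒ v = √(2L/(ρ·S·CL))
v = √(2 × 274 / (1.19 × 2.3 × 1.12)) = √178.8 = 13.4 m/s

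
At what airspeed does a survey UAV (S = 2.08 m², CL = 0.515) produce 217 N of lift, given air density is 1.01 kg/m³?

v = 20 m/s

L = ½ρv²S·CL ⇒ v = √(2L/(ρ·S·CL))
v = √(2 × 217 / (1.01 × 2.08 × 0.515)) = √401.1 = 20 m/s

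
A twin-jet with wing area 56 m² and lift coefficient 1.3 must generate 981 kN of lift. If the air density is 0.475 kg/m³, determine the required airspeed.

L = ½ρv²S·CL ⇒ v = √(2L/(ρ·S·CL))
v = √(2 × 9.81×10^5 / (0.475 × 56 × 1.3)) = √56740 = 238 m/s

v = 238 m/s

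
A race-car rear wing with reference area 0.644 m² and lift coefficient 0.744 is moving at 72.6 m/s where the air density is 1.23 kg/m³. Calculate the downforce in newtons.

L = 1550 N

Dynamic pressure q = ½ρv² = ½ × 1.23 × 72.6² = 3242 Pa.
L = q·S·CL = 3242 × 0.644 × 0.744 = 1550 N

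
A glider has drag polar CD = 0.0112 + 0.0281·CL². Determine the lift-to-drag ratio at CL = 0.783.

CD = 0.0112 + 0.0281 × 0.783² = 0.02843
L/D = CL/CD = 0.783 / 0.02843 = 27.5

L/D = 27.5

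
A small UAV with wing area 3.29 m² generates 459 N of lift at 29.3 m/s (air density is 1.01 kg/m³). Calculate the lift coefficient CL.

CL = 0.322

From L = ½ρv²S·CL, rearranging gives CL = 2L/(ρv²S).
CL = 2 × 459 / (1.01 × 29.3² × 3.29) = 0.322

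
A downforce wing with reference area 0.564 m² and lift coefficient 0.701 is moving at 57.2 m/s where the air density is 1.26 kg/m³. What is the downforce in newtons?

L = 815 N

L = ½ρv²S·CL = ½ × 1.26 × 57.2² × 0.564 × 0.701 = 815 N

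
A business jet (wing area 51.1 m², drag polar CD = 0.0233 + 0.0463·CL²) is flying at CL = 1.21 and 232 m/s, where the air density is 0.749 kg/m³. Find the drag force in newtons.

CD = 0.0233 + 0.0463 × 1.21² = 0.09109
D = ½ρv²S·CD = ½ × 0.749 × 232² × 51.1 × 0.09109 = 93800 N

D = 93800 N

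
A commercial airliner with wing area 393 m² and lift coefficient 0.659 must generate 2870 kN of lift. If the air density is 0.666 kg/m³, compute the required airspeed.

v = 182 m/s

L = ½ρv²S·CL ⇒ v = √(2L/(ρ·S·CL))
v = √(2 × 2.87×10^6 / (0.666 × 393 × 0.659)) = √33280 = 182 m/s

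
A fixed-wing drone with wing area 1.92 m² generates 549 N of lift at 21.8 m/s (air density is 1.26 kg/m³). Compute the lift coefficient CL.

From L = ½ρv²S·CL, rearranging gives CL = 2L/(ρv²S).
CL = 2 × 549 / (1.26 × 21.8² × 1.92) = 0.955

CL = 0.955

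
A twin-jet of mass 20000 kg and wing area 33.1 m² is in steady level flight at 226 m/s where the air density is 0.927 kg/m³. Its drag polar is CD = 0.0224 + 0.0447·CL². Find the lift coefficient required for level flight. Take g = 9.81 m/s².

CL = 0.25

In steady level flight, lift balances weight: W = mg = 20000 × 9.81 = 1.962×10^5 N.
Dynamic pressure q = 0.5 × 0.927 × 226² = 23670 Pa.
CL = W/(q·S) = 1.962×10^5 / (23670 × 33.1) = 0.2504.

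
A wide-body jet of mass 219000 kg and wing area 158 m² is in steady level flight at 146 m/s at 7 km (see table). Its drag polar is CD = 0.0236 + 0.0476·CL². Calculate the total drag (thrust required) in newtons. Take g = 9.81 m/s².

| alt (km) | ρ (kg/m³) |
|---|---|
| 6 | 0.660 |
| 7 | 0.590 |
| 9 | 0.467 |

D = 2.45×10^5 N

At 7 km, from the table: ρ = 0.590 kg/m³.
Weight W = mg = 219000 × 9.81 = 2.1484×10^6 N; in level flight L = W.
Dynamic pressure q = 0.5 × 0.59 × 146² = 6288 Pa.
CL = W/(q·S) = 2.1484×10^6 / (6288 × 158) = 2.162.
CD = 0.0236 + 0.0476 × 2.162² = 0.2462.
D = q·S·CD = 6288 × 158 × 0.2462 = 2.446×10^5 N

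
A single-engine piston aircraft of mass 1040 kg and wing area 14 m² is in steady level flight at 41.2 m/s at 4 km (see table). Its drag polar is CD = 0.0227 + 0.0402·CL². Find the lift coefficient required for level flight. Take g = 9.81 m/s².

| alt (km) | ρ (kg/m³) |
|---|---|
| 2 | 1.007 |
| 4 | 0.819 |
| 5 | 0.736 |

CL = 1.05

At 4 km, from the table: ρ = 0.819 kg/m³.
Level flight ⇒ L = W = m·g = 1040 × 9.81 = 10202 N.
Dynamic pressure q = 0.5 × 0.819 × 41.2² = 695.1 Pa.
Required CL = L/(qS) = 10202/(695.1·14) = 1.048.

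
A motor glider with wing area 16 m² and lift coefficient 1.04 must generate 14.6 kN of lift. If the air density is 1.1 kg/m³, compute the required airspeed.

v = 39.9 m/s

L = ½ρv²S·CL ⇒ v = √(2L/(ρ·S·CL))
v = √(2 × 14600 / (1.1 × 16 × 1.04)) = √1595 = 39.9 m/s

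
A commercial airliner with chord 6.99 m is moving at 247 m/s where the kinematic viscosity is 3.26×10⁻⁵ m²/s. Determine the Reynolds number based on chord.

Re = 5.3×10^7

Re = v·c/ν = 247 × 6.99 / (3.26×10⁻⁵) = 5.3×10^7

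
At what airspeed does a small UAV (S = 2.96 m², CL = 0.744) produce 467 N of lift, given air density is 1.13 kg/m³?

L = ½ρv²S·CL ⇒ v = √(2L/(ρ·S·CL))
v = √(2 × 467 / (1.13 × 2.96 × 0.744)) = √375.3 = 19.4 m/s

v = 19.4 m/s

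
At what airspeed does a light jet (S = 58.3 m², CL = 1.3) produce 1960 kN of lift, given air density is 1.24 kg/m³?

v = 204 m/s

L = ½ρv²S·CL ⇒ v = √(2L/(ρ·S·CL))
v = √(2 × 1.96×10^6 / (1.24 × 58.3 × 1.3)) = √41710 = 204 m/s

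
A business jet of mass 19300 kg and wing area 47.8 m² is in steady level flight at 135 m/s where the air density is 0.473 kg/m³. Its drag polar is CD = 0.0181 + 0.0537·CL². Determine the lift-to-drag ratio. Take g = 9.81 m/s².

L/D = 14.5

In steady level flight, lift balances weight: W = mg = 19300 × 9.81 = 1.8933×10^5 N.
q = ½ρv² = ½ × 0.473 × 135² = 4310 Pa.
Required CL = L/(qS) = 1.8933×10^5/(4310·47.8) = 0.919.
CD = 0.0181 + 0.0537 × 0.919² = 0.06345.
L/D = CL/CD = 0.919 / 0.06345 = 14.5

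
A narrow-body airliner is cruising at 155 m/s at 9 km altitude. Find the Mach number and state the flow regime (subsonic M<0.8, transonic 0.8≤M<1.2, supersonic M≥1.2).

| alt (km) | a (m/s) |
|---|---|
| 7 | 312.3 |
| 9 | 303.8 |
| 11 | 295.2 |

M = 0.51 (subsonic)

At 9 km, from the table: a = 303.8 m/s.
M = v/a = 155 / 303.8 = 0.51
M = 0.51 → subsonic.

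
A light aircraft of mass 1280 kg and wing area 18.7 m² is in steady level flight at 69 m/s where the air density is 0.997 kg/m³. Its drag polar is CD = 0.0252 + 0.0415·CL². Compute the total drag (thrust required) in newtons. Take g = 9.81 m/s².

Level flight ⇒ L = W = m·g = 1280 × 9.81 = 12557 N.
q = ½ρv² = ½ × 0.997 × 69² = 2373 Pa.
CL = 2W/(ρv²S) = 2×12557/(0.997×69²×18.7) = 0.2829.
CD = 0.0252 + 0.0415 × 0.2829² = 0.02852.
D = q·S·CD = 2373 × 18.7 × 0.02852 = 1266 N

D = 1270 N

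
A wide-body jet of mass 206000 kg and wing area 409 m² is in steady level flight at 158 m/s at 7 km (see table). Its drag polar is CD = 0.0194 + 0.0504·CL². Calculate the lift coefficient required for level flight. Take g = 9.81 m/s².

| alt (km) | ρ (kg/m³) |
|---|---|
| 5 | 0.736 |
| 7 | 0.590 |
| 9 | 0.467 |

At 7 km, from the table: ρ = 0.590 kg/m³.
Level flight ⇒ L = W = m·g = 206000 × 9.81 = 2.0209×10^6 N.
q = ½ρv² = ½ × 0.59 × 158² = 7364 Pa.
CL = 2W/(ρv²S) = 2×2.0209×10^6/(0.59×158²×409) = 0.6709.

CL = 0.671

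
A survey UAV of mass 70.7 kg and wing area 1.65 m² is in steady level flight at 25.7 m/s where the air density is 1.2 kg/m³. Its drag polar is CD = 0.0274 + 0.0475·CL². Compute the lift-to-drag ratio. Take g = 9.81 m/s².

L/D = 13.1

Weight W = mg = 70.7 × 9.81 = 693.57 N; in level flight L = W.
q = ½ρv² = ½ × 1.2 × 25.7² = 396.3 Pa.
Required CL = L/(qS) = 693.57/(396.3·1.65) = 1.061.
CD = 0.0274 + 0.0475 × 1.061² = 0.08084.
L/D = CL/CD = 1.061 / 0.08084 = 13.1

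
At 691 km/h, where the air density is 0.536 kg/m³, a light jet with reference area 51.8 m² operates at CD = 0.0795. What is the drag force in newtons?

Convert speed: v = 691 km/h ÷ 3.6 = 191.9 m/s.
Dynamic pressure q = ½ρv² = ½ × 0.536 × 191.9² = 9874 Pa.
D = q·S·CD = 9874 × 51.8 × 0.0795 = 40700 N ≈ 40.7 kN

D = 40700 N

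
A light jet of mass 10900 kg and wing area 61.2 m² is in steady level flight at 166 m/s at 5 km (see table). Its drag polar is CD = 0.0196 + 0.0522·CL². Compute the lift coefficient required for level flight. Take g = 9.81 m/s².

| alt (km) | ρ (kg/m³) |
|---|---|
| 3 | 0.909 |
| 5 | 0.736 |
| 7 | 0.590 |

CL = 0.172

At 5 km, from the table: ρ = 0.736 kg/m³.
Level flight ⇒ L = W = m·g = 10900 × 9.81 = 1.0693×10^5 N.
Dynamic pressure q = 0.5 × 0.736 × 166² = 10140 Pa.
Required CL = L/(qS) = 1.0693×10^5/(10140·61.2) = 0.1723.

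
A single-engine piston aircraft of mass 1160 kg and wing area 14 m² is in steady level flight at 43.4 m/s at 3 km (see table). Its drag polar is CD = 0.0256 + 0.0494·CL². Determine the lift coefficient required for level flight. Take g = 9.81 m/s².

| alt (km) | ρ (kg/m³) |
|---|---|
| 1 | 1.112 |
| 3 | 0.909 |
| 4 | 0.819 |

At 3 km, from the table: ρ = 0.909 kg/m³.
In steady level flight, lift balances weight: W = mg = 1160 × 9.81 = 11380 N.
Dynamic pressure q = 0.5 × 0.909 × 43.4² = 856.1 Pa.
Required CL = L/(qS) = 11380/(856.1·14) = 0.9495.

CL = 0.949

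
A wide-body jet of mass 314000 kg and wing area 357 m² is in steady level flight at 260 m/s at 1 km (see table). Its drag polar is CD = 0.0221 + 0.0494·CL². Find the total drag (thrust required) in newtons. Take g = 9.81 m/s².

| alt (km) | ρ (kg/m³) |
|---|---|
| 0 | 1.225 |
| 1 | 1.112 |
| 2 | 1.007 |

D = 3.31×10^5 N

At 1 km, from the table: ρ = 1.112 kg/m³.
In steady level flight, lift balances weight: W = mg = 314000 × 9.81 = 3.0803×10^6 N.
q = ½ρv² = ½ × 1.112 × 260² = 37590 Pa.
CL = 2W/(ρv²S) = 2×3.0803×10^6/(1.112×260²×357) = 0.2296.
CD = 0.0221 + 0.0494 × 0.2296² = 0.0247.
D = q·S·CD = 37590 × 357 × 0.0247 = 3.315×10^5 N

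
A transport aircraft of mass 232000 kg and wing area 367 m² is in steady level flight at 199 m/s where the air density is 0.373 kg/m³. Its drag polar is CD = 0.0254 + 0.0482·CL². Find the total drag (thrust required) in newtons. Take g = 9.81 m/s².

Level flight ⇒ L = W = m·g = 232000 × 9.81 = 2.2759×10^6 N.
q = ½ρv² = ½ × 0.373 × 199² = 7386 Pa.
CL = W/(q·S) = 2.2759×10^6 / (7386 × 367) = 0.8397.
CD = 0.0254 + 0.0482 × 0.8397² = 0.05938.
D = q·S·CD = 7386 × 367 × 0.05938 = 1.61×10^5 N

D = 1.61×10^5 N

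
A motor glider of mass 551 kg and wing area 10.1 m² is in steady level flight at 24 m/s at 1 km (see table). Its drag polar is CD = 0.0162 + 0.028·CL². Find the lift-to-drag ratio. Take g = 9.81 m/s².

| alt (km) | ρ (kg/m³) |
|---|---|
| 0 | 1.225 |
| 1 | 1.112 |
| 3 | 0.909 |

At 1 km, from the table: ρ = 1.112 kg/m³.
Weight W = mg = 551 × 9.81 = 5405.3 N; in level flight L = W.
q = ½ρv² = ½ × 1.112 × 24² = 320.3 Pa.
CL = 2W/(ρv²S) = 2×5405.3/(1.112×24²×10.1) = 1.671.
CD = 0.0162 + 0.028 × 1.671² = 0.09439.
L/D = CL/CD = 1.671 / 0.09439 = 17.7

L/D = 17.7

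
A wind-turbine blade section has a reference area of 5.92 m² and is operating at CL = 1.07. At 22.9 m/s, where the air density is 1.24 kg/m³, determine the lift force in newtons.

L = 2060 N

Dynamic pressure q = ½ρv² = ½ × 1.24 × 22.9² = 325.1 Pa.
L = q·S·CL = 325.1 × 5.92 × 1.07 = 2060 N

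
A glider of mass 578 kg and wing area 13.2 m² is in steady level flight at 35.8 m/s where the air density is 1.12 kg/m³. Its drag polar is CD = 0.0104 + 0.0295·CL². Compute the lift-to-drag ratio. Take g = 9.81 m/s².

In steady level flight, lift balances weight: W = mg = 578 × 9.81 = 5670.2 N.
q = ½ρv² = ½ × 1.12 × 35.8² = 717.7 Pa.
CL = W/(q·S) = 5670.2 / (717.7 × 13.2) = 0.5985.
CD = 0.0104 + 0.0295 × 0.5985² = 0.02097.
L/D = CL/CD = 0.5985 / 0.02097 = 28.5

L/D = 28.5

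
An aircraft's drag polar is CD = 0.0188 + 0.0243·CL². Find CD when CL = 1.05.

CD = 0.0188 + 0.0243 × 1.05² = 0.0188 + 0.02679 = 0.0456

CD = 0.0456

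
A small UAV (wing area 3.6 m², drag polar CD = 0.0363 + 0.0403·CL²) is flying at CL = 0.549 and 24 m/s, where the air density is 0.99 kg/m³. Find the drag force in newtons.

D = 49.7 N

CD = 0.0363 + 0.0403 × 0.549² = 0.04845
D = ½ρv²S·CD = ½ × 0.99 × 24² × 3.6 × 0.04845 = 49.7 N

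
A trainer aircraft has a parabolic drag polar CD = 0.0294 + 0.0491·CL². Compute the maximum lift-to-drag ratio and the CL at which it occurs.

(L/D)max = 13.2, at CL = 0.774

For CD = CD0 + K·CL², (L/D)max occurs at CL* = √(CD0/K) and equals 1/(2√(K·CD0)).
(L/D)max = 1/(2√(0.0491 × 0.0294)) = 1/(2 × 0.03799) = 13.2
CL* = √(0.0294/0.0491) = 0.774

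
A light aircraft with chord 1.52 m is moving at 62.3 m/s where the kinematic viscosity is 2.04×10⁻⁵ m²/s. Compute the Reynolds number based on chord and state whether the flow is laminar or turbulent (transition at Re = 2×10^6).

Re = 4.64×10^6 (turbulent)

Re = v·c/ν = 62.3 × 1.52 / (2.04×10⁻⁵) = 4.64×10^6
Since 4.64×10^6 > 2×10^6, the flow is turbulent.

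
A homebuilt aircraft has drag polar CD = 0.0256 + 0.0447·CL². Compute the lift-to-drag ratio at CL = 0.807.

CD = 0.0256 + 0.0447 × 0.807² = 0.05471
L/D = CL/CD = 0.807 / 0.05471 = 14.8

L/D = 14.8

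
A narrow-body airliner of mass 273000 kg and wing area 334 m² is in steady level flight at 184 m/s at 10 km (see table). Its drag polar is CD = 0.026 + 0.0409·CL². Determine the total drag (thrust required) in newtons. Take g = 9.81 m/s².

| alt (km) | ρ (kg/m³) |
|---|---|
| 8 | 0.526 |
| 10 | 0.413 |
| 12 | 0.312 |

At 10 km, from the table: ρ = 0.413 kg/m³.
Level flight ⇒ L = W = m·g = 273000 × 9.81 = 2.6781×10^6 N.
q = ½ρv² = ½ × 0.413 × 184² = 6991 Pa.
CL = 2W/(ρv²S) = 2×2.6781×10^6/(0.413×184²×334) = 1.147.
CD = 0.026 + 0.0409 × 1.147² = 0.0798.
D = q·S·CD = 6991 × 334 × 0.0798 = 1.863×10^5 N

D = 1.86×10^5 N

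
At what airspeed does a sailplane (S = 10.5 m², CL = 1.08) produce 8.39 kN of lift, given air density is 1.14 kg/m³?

L = ½ρv²S·CL ⇒ v = √(2L/(ρ·S·CL))
v = √(2 × 8390 / (1.14 × 10.5 × 1.08)) = √1298 = 36 m/s

v = 36 m/s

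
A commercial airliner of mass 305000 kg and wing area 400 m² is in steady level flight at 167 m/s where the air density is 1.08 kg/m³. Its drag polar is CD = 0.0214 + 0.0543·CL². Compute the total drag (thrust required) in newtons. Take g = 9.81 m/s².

D = 2.1×10^5 N

Level flight ⇒ L = W = m·g = 305000 × 9.81 = 2.992×10^6 N.
Dynamic pressure q = 0.5 × 1.08 × 167² = 15060 Pa.
CL = 2W/(ρv²S) = 2×2.992×10^6/(1.08×167²×400) = 0.4967.
CD = 0.0214 + 0.0543 × 0.4967² = 0.0348.
D = q·S·CD = 15060 × 400 × 0.0348 = 2.096×10^5 N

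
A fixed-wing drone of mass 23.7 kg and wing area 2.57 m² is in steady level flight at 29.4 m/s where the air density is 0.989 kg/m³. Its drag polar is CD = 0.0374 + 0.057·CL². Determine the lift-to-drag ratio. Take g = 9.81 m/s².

L/D = 5.3

In steady level flight, lift balances weight: W = mg = 23.7 × 9.81 = 232.5 N.
Dynamic pressure q = 0.5 × 0.989 × 29.4² = 427.4 Pa.
CL = 2W/(ρv²S) = 2×232.5/(0.989×29.4²×2.57) = 0.2117.
CD = 0.0374 + 0.057 × 0.2117² = 0.03995.
L/D = CL/CD = 0.2117 / 0.03995 = 5.3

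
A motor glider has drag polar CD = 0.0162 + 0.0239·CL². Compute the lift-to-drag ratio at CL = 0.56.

CD = 0.0162 + 0.0239 × 0.56² = 0.0237
L/D = CL/CD = 0.56 / 0.0237 = 23.6

L/D = 23.6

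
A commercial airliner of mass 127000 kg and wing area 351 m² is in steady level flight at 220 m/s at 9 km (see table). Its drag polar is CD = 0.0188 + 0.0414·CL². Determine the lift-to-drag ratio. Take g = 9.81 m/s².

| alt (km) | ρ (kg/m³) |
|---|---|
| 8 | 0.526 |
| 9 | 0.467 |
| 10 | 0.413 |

L/D = 13.7

At 9 km, from the table: ρ = 0.467 kg/m³.
In steady level flight, lift balances weight: W = mg = 127000 × 9.81 = 1.2459×10^6 N.
Dynamic pressure q = 0.5 × 0.467 × 220² = 11300 Pa.
CL = W/(q·S) = 1.2459×10^6 / (11300 × 351) = 0.3141.
CD = 0.0188 + 0.0414 × 0.3141² = 0.02288.
L/D = CL/CD = 0.3141 / 0.02288 = 13.7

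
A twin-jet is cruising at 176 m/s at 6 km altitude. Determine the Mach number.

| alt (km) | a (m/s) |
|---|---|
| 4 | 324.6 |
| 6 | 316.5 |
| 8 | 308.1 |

At 6 km, from the table: a = 316.5 m/s.
M = v/a = 176 / 316.5 = 0.556

M = 0.556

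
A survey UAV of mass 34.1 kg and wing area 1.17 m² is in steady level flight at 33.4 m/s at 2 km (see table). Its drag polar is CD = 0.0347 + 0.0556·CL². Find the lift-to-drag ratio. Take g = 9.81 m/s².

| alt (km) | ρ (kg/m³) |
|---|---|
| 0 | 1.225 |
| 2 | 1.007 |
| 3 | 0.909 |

L/D = 10.4

At 2 km, from the table: ρ = 1.007 kg/m³.
Level flight ⇒ L = W = m·g = 34.1 × 9.81 = 334.52 N.
Dynamic pressure q = 0.5 × 1.007 × 33.4² = 561.7 Pa.
CL = 2W/(ρv²S) = 2×334.52/(1.007×33.4²×1.17) = 0.509.
CD = 0.0347 + 0.0556 × 0.509² = 0.04911.
L/D = CL/CD = 0.509 / 0.04911 = 10.4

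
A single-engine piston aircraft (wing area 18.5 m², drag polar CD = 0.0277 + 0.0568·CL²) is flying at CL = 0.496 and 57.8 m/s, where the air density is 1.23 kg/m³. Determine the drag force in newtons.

D = 1580 N

CD = 0.0277 + 0.0568 × 0.496² = 0.04167
D = ½ρv²S·CD = ½ × 1.23 × 57.8² × 18.5 × 0.04167 = 1580 N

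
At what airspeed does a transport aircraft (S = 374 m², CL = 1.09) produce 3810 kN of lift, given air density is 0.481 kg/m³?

v = 197 m/s

L = ½ρv²S·CL ⇒ v = √(2L/(ρ·S·CL))
v = √(2 × 3.81×10^6 / (0.481 × 374 × 1.09)) = √38860 = 197 m/s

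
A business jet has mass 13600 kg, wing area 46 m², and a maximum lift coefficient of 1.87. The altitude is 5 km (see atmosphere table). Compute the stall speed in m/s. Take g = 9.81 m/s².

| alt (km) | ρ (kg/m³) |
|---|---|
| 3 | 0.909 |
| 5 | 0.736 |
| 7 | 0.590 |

V_stall = 64.9 m/s

At 5 km, from the table: ρ = 0.736 kg/m³.
Stall occurs when L = W at CL,max. W = mg = 13600 × 9.81 = 1.334×10^5 N.
V_stall = √(2W/(ρ·S·CL,max)) = √(2 × 1.334×10^5 / (0.736 × 46 × 1.87))
V_stall = √4215 = 64.9 m/s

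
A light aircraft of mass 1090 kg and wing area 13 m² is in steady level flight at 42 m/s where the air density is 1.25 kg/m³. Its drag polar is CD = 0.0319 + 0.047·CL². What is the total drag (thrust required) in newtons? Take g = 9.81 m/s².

Weight W = mg = 1090 × 9.81 = 10693 N; in level flight L = W.
Dynamic pressure q = 0.5 × 1.25 × 42² = 1102 Pa.
Required CL = L/(qS) = 10693/(1102·13) = 0.7461.
CD = 0.0319 + 0.047 × 0.7461² = 0.05806.
D = q·S·CD = 1102 × 13 × 0.05806 = 832.2 N

D = 832 N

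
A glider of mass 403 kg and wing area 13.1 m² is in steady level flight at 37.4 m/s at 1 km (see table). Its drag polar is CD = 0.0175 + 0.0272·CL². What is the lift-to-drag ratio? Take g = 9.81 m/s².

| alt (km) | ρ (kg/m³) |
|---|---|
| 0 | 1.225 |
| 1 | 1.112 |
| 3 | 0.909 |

L/D = 18

At 1 km, from the table: ρ = 1.112 kg/m³.
Weight W = mg = 403 × 9.81 = 3953.4 N; in level flight L = W.
q = ½ρv² = ½ × 1.112 × 37.4² = 777.7 Pa.
CL = 2W/(ρv²S) = 2×3953.4/(1.112×37.4²×13.1) = 0.388.
CD = 0.0175 + 0.0272 × 0.388² = 0.0216.
L/D = CL/CD = 0.388 / 0.0216 = 18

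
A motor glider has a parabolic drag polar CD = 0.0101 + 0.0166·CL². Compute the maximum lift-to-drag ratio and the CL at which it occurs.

For CD = CD0 + K·CL², (L/D)max occurs at CL* = √(CD0/K) and equals 1/(2√(K·CD0)).
(L/D)max = 1/(2√(0.0166 × 0.0101)) = 1/(2 × 0.01295) = 38.6
CL* = √(0.0101/0.0166) = 0.78

(L/D)max = 38.6, at CL = 0.78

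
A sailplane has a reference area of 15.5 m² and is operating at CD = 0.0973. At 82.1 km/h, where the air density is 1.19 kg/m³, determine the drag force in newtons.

D = 467 N

Convert speed: v = 82.1 km/h ÷ 3.6 = 22.81 m/s.
Dynamic pressure q = ½ρv² = ½ × 1.19 × 22.81² = 309.5 Pa.
D = q·S·CD = 309.5 × 15.5 × 0.0973 = 467 N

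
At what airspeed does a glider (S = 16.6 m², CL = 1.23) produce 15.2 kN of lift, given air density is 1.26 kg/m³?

L = ½ρv²S·CL ⇒ v = √(2L/(ρ·S·CL))
v = √(2 × 15200 / (1.26 × 16.6 × 1.23)) = √1182 = 34.4 m/s

v = 34.4 m/s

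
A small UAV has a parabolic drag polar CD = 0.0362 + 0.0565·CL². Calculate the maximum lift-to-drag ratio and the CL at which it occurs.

(L/D)max = 11.1, at CL = 0.8

For CD = CD0 + K·CL², (L/D)max occurs at CL* = √(CD0/K) and equals 1/(2√(K·CD0)).
(L/D)max = 1/(2√(0.0565 × 0.0362)) = 1/(2 × 0.04522) = 11.1
CL* = √(0.0362/0.0565) = 0.8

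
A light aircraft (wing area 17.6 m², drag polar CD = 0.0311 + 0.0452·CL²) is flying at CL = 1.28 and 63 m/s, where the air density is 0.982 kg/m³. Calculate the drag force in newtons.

CD = 0.0311 + 0.0452 × 1.28² = 0.1052
D = ½ρv²S·CD = ½ × 0.982 × 63² × 17.6 × 0.1052 = 3610 N

D = 3610 N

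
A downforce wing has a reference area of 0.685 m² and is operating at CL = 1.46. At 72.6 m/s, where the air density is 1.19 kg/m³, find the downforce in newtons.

L = 3140 N

Dynamic pressure q = ½ρv² = ½ × 1.19 × 72.6² = 3136 Pa.
L = q·S·CL = 3136 × 0.685 × 1.46 = 3140 N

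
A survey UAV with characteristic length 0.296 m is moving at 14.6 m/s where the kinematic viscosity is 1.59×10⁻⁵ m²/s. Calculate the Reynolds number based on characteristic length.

Re = 2.72×10^5

Re = v·c/ν = 14.6 × 0.296 / (1.59×10⁻⁵) = 2.72×10^5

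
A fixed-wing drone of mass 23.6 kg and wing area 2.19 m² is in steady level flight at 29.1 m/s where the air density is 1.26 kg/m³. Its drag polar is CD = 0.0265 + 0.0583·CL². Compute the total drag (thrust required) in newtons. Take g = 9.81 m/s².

Level flight ⇒ L = W = m·g = 23.6 × 9.81 = 231.52 N.
Dynamic pressure q = 0.5 × 1.26 × 29.1² = 533.5 Pa.
CL = W/(q·S) = 231.52 / (533.5 × 2.19) = 0.1982.
CD = 0.0265 + 0.0583 × 0.1982² = 0.02879.
D = q·S·CD = 533.5 × 2.19 × 0.02879 = 33.64 N

D = 33.6 N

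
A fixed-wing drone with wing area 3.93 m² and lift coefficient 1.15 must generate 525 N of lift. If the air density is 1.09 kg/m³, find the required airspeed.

v = 14.6 m/s

L = ½ρv²S·CL ⇒ v = √(2L/(ρ·S·CL))
v = √(2 × 525 / (1.09 × 3.93 × 1.15)) = √213.1 = 14.6 m/s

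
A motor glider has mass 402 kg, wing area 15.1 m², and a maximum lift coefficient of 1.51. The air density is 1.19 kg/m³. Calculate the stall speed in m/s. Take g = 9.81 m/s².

Weight W = mg = 402 × 9.81 = 3944 N.
From L = ½ρV²S·CL,max = W: V_stall = √(2W/(ρSCL,max)) = √(2·3944/(1.19·15.1·1.51))
V_stall = √290.7 = 17 m/s

V_stall = 17 m/s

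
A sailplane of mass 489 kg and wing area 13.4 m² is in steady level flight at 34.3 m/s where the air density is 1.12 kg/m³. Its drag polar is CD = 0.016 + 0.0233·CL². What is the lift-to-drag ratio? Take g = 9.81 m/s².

L/D = 23.7

Weight W = mg = 489 × 9.81 = 4797.1 N; in level flight L = W.
q = ½ρv² = ½ × 1.12 × 34.3² = 658.8 Pa.
CL = W/(q·S) = 4797.1 / (658.8 × 13.4) = 0.5434.
CD = 0.016 + 0.0233 × 0.5434² = 0.02288.
L/D = CL/CD = 0.5434 / 0.02288 = 23.7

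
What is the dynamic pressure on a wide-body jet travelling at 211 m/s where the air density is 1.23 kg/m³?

q = 27400 Pa

q = ½ρv² = ½ × 1.23 × 211² = 27400 Pa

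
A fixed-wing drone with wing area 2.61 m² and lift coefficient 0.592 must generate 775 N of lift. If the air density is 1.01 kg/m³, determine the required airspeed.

L = ½ρv²S·CL ⇒ v = √(2L/(ρ·S·CL))
v = √(2 × 775 / (1.01 × 2.61 × 0.592)) = √993.2 = 31.5 m/s

v = 31.5 m/s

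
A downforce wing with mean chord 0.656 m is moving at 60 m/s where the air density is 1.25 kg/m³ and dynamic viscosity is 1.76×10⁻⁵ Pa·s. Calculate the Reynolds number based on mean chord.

Re = ρ·v·c/μ = 1.25 × 60 × 0.656 / (1.76×10⁻⁵) = 2.8×10^6

Re = 2.8×10^6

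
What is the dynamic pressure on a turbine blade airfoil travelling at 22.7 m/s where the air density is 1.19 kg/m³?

q = 307 Pa

q = ½ρv² = ½ × 1.19 × 22.7² = 307 Pa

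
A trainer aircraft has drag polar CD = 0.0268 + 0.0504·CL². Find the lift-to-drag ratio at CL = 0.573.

CD = 0.0268 + 0.0504 × 0.573² = 0.04335
L/D = CL/CD = 0.573 / 0.04335 = 13.2

L/D = 13.2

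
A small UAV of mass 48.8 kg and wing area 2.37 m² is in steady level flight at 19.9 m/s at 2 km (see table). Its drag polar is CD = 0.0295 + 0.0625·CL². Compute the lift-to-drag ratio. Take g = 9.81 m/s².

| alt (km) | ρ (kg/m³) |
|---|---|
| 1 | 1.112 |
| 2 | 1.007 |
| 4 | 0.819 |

L/D = 10.8

At 2 km, from the table: ρ = 1.007 kg/m³.
Level flight ⇒ L = W = m·g = 48.8 × 9.81 = 478.73 N.
q = ½ρv² = ½ × 1.007 × 19.9² = 199.4 Pa.
CL = W/(q·S) = 478.73 / (199.4 × 2.37) = 1.013.
CD = 0.0295 + 0.0625 × 1.013² = 0.09364.
L/D = CL/CD = 1.013 / 0.09364 = 10.8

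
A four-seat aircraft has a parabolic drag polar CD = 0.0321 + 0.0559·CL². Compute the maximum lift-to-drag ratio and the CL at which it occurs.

For CD = CD0 + K·CL², (L/D)max occurs at CL* = √(CD0/K) and equals 1/(2√(K·CD0)).
(L/D)max = 1/(2√(0.0559 × 0.0321)) = 1/(2 × 0.04236) = 11.8
CL* = √(0.0321/0.0559) = 0.758

(L/D)max = 11.8, at CL = 0.758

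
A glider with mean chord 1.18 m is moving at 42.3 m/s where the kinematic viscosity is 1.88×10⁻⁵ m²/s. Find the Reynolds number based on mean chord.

Re = 2.65×10^6

Re = v·c/ν = 42.3 × 1.18 / (1.88×10⁻⁵) = 2.65×10^6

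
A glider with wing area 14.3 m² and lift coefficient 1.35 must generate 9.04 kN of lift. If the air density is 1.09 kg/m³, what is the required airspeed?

L = ½ρv²S·CL ⇒ v = √(2L/(ρ·S·CL))
v = √(2 × 9040 / (1.09 × 14.3 × 1.35)) = √859.2 = 29.3 m/s

v = 29.3 m/s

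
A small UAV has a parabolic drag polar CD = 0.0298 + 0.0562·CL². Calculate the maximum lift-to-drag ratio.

(L/D)max = 12.2

For CD = CD0 + K·CL², (L/D)max occurs at CL* = √(CD0/K) and equals 1/(2√(K·CD0)).
(L/D)max = 1/(2√(0.0562 × 0.0298)) = 1/(2 × 0.04092) = 12.2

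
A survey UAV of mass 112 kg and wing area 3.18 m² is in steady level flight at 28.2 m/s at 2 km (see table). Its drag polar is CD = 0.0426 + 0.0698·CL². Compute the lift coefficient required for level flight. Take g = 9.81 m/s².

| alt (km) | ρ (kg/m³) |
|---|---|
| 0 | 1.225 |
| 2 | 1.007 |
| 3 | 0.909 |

CL = 0.863

At 2 km, from the table: ρ = 1.007 kg/m³.
Level flight ⇒ L = W = m·g = 112 × 9.81 = 1098.7 N.
Dynamic pressure q = 0.5 × 1.007 × 28.2² = 400.4 Pa.
Required CL = L/(qS) = 1098.7/(400.4·3.18) = 0.8629.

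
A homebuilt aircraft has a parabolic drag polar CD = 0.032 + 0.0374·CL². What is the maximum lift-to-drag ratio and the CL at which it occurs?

For CD = CD0 + K·CL², (L/D)max occurs at CL* = √(CD0/K) and equals 1/(2√(K·CD0)).
(L/D)max = 1/(2√(0.0374 × 0.032)) = 1/(2 × 0.03459) = 14.5
CL* = √(0.032/0.0374) = 0.925

(L/D)max = 14.5, at CL = 0.925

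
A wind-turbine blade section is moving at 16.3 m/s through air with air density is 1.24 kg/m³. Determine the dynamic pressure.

q = 165 Pa

q = ½ρv² = ½ × 1.24 × 16.3² = 165 Pa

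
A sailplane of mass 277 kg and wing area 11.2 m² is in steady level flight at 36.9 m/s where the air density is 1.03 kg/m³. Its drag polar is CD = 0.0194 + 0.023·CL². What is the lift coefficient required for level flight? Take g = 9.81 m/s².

CL = 0.346

Level flight ⇒ L = W = m·g = 277 × 9.81 = 2717.4 N.
Dynamic pressure q = 0.5 × 1.03 × 36.9² = 701.2 Pa.
Required CL = L/(qS) = 2717.4/(701.2·11.2) = 0.346.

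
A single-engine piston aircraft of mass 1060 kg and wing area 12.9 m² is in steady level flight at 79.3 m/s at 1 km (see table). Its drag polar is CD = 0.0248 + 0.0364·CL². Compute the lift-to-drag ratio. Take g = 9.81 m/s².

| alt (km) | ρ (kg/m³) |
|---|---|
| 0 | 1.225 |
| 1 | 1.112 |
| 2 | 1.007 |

At 1 km, from the table: ρ = 1.112 kg/m³.
Level flight ⇒ L = W = m·g = 1060 × 9.81 = 10399 N.
Dynamic pressure q = 0.5 × 1.112 × 79.3² = 3496 Pa.
CL = 2W/(ρv²S) = 2×10399/(1.112×79.3²×12.9) = 0.2305.
CD = 0.0248 + 0.0364 × 0.2305² = 0.02673.
L/D = CL/CD = 0.2305 / 0.02673 = 8.62

L/D = 8.62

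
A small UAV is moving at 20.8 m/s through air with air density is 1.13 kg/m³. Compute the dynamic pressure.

q = 244 Pa

q = ½ρv² = ½ × 1.13 × 20.8² = 244 Pa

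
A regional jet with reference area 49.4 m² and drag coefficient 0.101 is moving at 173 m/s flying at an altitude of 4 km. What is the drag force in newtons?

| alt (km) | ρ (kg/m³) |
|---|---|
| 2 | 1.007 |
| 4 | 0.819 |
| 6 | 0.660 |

At 4 km, from the table: ρ = 0.819 kg/m³.
Dynamic pressure q = ½ρv² = ½ × 0.819 × 173² = 12260 Pa.
D = q·S·CD = 12260 × 49.4 × 0.101 = 61100 N ≈ 61.1 kN

D = 61100 N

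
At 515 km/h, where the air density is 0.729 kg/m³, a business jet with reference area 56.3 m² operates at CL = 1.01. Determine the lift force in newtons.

Convert speed: v = 515 km/h ÷ 3.6 = 143.1 m/s.
L = ½ρv²S·CL = ½ × 0.729 × 143.1² × 56.3 × 1.01 = 4.24×10^5 N ≈ 424 kN

L = 4.24×10^5 N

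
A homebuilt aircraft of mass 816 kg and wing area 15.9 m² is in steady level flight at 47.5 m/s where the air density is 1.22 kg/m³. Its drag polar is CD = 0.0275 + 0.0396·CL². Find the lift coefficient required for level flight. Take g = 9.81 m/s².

Level flight ⇒ L = W = m·g = 816 × 9.81 = 8005 N.
Dynamic pressure q = 0.5 × 1.22 × 47.5² = 1376 Pa.
CL = 2W/(ρv²S) = 2×8005/(1.22×47.5²×15.9) = 0.3658.

CL = 0.366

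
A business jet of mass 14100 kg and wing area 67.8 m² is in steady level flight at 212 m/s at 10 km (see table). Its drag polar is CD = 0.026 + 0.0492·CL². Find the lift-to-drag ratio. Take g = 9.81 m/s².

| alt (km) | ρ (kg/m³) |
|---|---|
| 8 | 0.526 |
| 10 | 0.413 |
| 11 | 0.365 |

L/D = 7.75

At 10 km, from the table: ρ = 0.413 kg/m³.
In steady level flight, lift balances weight: W = mg = 14100 × 9.81 = 1.3832×10^5 N.
q = ½ρv² = ½ × 0.413 × 212² = 9281 Pa.
Required CL = L/(qS) = 1.3832×10^5/(9281·67.8) = 0.2198.
CD = 0.026 + 0.0492 × 0.2198² = 0.02838.
L/D = CL/CD = 0.2198 / 0.02838 = 7.75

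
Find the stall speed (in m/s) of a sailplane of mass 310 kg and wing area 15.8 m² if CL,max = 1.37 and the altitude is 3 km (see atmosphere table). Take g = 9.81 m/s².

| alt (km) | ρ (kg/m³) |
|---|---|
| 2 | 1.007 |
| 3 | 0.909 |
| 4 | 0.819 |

V_stall = 17.6 m/s

At 3 km, from the table: ρ = 0.909 kg/m³.
Stall occurs when L = W at CL,max. W = mg = 310 × 9.81 = 3041 N.
From L = ½ρV²S·CL,max = W: V_stall = √(2W/(ρSCL,max)) = √(2·3041/(0.909·15.8·1.37))
V_stall = √309.1 = 17.6 m/s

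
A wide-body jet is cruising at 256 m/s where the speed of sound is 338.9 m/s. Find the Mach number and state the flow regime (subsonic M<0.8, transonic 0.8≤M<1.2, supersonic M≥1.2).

M = 0.755 (subsonic)

M = v/a = 256 / 338.9 = 0.755
M = 0.755 → subsonic.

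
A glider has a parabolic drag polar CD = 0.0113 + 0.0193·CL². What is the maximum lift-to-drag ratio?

For CD = CD0 + K·CL², (L/D)max occurs at CL* = √(CD0/K) and equals 1/(2√(K·CD0)).
(L/D)max = 1/(2√(0.0193 × 0.0113)) = 1/(2 × 0.01477) = 33.9

(L/D)max = 33.9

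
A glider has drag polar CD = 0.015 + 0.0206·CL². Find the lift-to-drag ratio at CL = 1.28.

L/D = 26.3

CD = 0.015 + 0.0206 × 1.28² = 0.04875
L/D = CL/CD = 1.28 / 0.04875 = 26.3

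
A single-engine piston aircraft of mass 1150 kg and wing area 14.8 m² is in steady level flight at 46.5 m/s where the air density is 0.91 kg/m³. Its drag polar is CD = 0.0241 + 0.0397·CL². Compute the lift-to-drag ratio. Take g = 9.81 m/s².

In steady level flight, lift balances weight: W = mg = 1150 × 9.81 = 11282 N.
Dynamic pressure q = 0.5 × 0.91 × 46.5² = 983.8 Pa.
CL = 2W/(ρv²S) = 2×11282/(0.91×46.5²×14.8) = 0.7748.
CD = 0.0241 + 0.0397 × 0.7748² = 0.04793.
L/D = CL/CD = 0.7748 / 0.04793 = 16.2

L/D = 16.2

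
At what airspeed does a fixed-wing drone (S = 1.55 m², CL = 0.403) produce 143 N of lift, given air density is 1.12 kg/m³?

v = 20.2 m/s

L = ½ρv²S·CL ⇒ v = √(2L/(ρ·S·CL))
v = √(2 × 143 / (1.12 × 1.55 × 0.403)) = √408.8 = 20.2 m/s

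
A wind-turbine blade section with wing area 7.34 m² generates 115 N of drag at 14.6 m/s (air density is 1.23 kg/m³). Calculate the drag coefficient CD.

From D = ½ρv²S·CD, rearranging gives CD = 2D/(ρv²S).
CD = 2 × 115 / (1.23 × 14.6² × 7.34) = 0.12

CD = 0.12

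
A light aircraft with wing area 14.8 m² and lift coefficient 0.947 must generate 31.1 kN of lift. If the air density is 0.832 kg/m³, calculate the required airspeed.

v = 73 m/s

L = ½ρv²S·CL ⇒ v = √(2L/(ρ·S·CL))
v = √(2 × 31100 / (0.832 × 14.8 × 0.947)) = √5334 = 73 m/s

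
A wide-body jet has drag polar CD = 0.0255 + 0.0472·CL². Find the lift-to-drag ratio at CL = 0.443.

CD = 0.0255 + 0.0472 × 0.443² = 0.03476
L/D = CL/CD = 0.443 / 0.03476 = 12.7

L/D = 12.7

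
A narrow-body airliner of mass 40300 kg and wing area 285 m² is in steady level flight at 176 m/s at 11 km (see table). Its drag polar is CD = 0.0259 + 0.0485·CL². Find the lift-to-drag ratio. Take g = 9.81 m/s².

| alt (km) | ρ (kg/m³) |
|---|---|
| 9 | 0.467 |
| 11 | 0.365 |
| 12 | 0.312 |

L/D = 8.51

At 11 km, from the table: ρ = 0.365 kg/m³.
Weight W = mg = 40300 × 9.81 = 3.9534×10^5 N; in level flight L = W.
q = ½ρv² = ½ × 0.365 × 176² = 5653 Pa.
CL = W/(q·S) = 3.9534×10^5 / (5653 × 285) = 0.2454.
CD = 0.0259 + 0.0485 × 0.2454² = 0.02882.
L/D = CL/CD = 0.2454 / 0.02882 = 8.51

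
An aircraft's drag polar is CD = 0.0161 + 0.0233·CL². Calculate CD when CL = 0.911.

CD = 0.0161 + 0.0233 × 0.911² = 0.0161 + 0.01934 = 0.0354

CD = 0.0354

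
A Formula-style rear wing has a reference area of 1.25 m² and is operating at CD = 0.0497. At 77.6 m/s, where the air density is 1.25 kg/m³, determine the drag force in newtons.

D = ½ρv²S·CD = ½ × 1.25 × 77.6² × 1.25 × 0.0497 = 234 N

D = 234 N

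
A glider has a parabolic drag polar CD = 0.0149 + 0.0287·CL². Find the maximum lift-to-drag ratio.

(L/D)max = 24.2

For CD = CD0 + K·CL², (L/D)max occurs at CL* = √(CD0/K) and equals 1/(2√(K·CD0)).
(L/D)max = 1/(2√(0.0287 × 0.0149)) = 1/(2 × 0.02068) = 24.2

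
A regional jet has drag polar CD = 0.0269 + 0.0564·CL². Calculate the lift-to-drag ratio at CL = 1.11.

CD = 0.0269 + 0.0564 × 1.11² = 0.09639
L/D = CL/CD = 1.11 / 0.09639 = 11.5

L/D = 11.5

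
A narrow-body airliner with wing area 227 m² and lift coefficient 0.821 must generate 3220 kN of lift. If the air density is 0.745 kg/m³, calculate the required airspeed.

L = ½ρv²S·CL ⇒ v = √(2L/(ρ·S·CL))
v = √(2 × 3.22×10^6 / (0.745 × 227 × 0.821)) = √46380 = 215 m/s

v = 215 m/s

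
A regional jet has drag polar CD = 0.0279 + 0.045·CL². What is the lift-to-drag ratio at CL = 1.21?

L/D = 12.9

CD = 0.0279 + 0.045 × 1.21² = 0.09378
L/D = CL/CD = 1.21 / 0.09378 = 12.9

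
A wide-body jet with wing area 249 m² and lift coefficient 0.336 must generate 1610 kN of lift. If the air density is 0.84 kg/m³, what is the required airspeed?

L = ½ρv²S·CL ⇒ v = √(2L/(ρ·S·CL))
v = √(2 × 1.61×10^6 / (0.84 × 249 × 0.336)) = √45820 = 214 m/s

v = 214 m/s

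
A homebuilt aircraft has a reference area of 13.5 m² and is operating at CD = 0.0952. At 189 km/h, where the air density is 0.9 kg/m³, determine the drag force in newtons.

D = 1590 N

Convert speed: v = 189 km/h ÷ 3.6 = 52.5 m/s.
Dynamic pressure q = ½ρv² = ½ × 0.9 × 52.5² = 1240 Pa.
D = q·S·CD = 1240 × 13.5 × 0.0952 = 1590 N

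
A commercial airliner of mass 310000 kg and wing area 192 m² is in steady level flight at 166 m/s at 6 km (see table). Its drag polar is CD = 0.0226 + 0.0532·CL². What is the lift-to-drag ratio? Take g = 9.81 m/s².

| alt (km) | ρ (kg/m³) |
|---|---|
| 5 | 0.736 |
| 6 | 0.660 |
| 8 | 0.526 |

At 6 km, from the table: ρ = 0.660 kg/m³.
In steady level flight, lift balances weight: W = mg = 310000 × 9.81 = 3.0411×10^6 N.
Dynamic pressure q = 0.5 × 0.66 × 166² = 9093 Pa.
CL = W/(q·S) = 3.0411×10^6 / (9093 × 192) = 1.742.
CD = 0.0226 + 0.0532 × 1.742² = 0.184.
L/D = CL/CD = 1.742 / 0.184 = 9.47

L/D = 9.47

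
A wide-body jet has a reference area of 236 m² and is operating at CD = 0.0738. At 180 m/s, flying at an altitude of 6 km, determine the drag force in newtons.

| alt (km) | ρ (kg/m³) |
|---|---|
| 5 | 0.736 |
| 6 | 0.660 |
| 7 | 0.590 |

D = 1.86×10^5 N

At 6 km, from the table: ρ = 0.660 kg/m³.
D = ½ρv²S·CD = ½ × 0.66 × 180² × 236 × 0.0738 = 1.86×10^5 N ≈ 186 kN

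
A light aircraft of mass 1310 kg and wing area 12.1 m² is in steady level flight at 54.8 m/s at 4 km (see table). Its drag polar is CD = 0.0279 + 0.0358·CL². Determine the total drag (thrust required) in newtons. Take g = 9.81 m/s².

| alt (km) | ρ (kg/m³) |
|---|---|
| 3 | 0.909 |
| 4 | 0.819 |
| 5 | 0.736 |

At 4 km, from the table: ρ = 0.819 kg/m³.
Level flight ⇒ L = W = m·g = 1310 × 9.81 = 12851 N.
Dynamic pressure q = 0.5 × 0.819 × 54.8² = 1230 Pa.
CL = W/(q·S) = 12851 / (1230 × 12.1) = 0.8637.
CD = 0.0279 + 0.0358 × 0.8637² = 0.0546.
D = q·S·CD = 1230 × 12.1 × 0.0546 = 812.5 N

D = 812 N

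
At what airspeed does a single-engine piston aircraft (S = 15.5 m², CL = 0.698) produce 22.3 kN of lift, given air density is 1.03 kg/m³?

L = ½ρv²S·CL ⇒ v = √(2L/(ρ·S·CL))
v = √(2 × 22300 / (1.03 × 15.5 × 0.698)) = √4002 = 63.3 m/s

v = 63.3 m/s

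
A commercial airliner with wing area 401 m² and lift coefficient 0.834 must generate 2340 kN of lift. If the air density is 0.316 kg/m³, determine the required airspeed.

v = 210 m/s

L = ½ρv²S·CL ⇒ v = √(2L/(ρ·S·CL))
v = √(2 × 2.34×10^6 / (0.316 × 401 × 0.834)) = √44280 = 210 m/s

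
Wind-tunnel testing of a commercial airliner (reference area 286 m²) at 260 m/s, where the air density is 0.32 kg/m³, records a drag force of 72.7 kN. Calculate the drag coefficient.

CD = 0.0235

From D = ½ρv²S·CD, rearranging gives CD = 2D/(ρv²S).
CD = 2 × 72700 / (0.32 × 260² × 286) = 0.0235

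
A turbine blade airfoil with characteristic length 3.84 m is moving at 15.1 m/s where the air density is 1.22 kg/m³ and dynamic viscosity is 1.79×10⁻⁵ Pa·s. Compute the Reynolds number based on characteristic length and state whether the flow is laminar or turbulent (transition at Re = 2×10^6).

Re = ρ·v·c/μ = 1.22 × 15.1 × 3.84 / (1.79×10⁻⁵) = 3.95×10^6
Since 3.95×10^6 > 2×10^6, the flow is turbulent.

Re = 3.95×10^6 (turbulent)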